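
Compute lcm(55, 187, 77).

6545

55 = 5 × 11
187 = 11 × 17
77 = 7 × 11
LCM(55, 187, 77) = 5 × 7 × 11 × 17 = 6545.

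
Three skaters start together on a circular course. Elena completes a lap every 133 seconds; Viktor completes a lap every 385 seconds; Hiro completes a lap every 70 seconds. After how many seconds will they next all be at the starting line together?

14630 seconds

They coincide at every common multiple of the periods; the first is the LCM.
133 = 7 × 19
385 = 5 × 7 × 11
70 = 2 × 5 × 7
LCM(133, 385, 70) = 2 × 5 × 7 × 11 × 19 = 14630.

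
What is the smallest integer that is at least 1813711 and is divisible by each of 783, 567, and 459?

1956717

The integer must be a common multiple of 783, 567, and 459, so a multiple of their LCM.
783 = 3^3 × 29
567 = 3^4 × 7
459 = 3^3 × 17
LCM(783, 567, 459) = 3^4 × 7 × 17 × 29 = 279531.
Smallest multiple of 279531 that is ≥ 1813711: ⌈1813711/279531⌉ × 279531 = 7 × 279531 = 1956717.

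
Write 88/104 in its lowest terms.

88 = 2^3 × 11
104 = 2^3 × 13
gcd(88, 104) = 2^3 = 8.
Divide numerator and denominator by 8: 88/104 = 11/13.

11/13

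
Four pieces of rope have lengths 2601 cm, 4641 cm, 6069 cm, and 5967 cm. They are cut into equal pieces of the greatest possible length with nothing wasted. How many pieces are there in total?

378

Piece length = gcd(2601, 4641, 6069, 5967).
2601 = 3^2 × 17^2
4641 = 3 × 7 × 13 × 17
6069 = 3 × 7 × 17^2
5967 = 3^3 × 13 × 17
gcd(2601, 4641, 6069, 5967) = 3 × 17 = 51.
Total pieces = 2601/51 + 4641/51 + 6069/51 + 5967/51 = 51 + 91 + 119 + 117 = 378.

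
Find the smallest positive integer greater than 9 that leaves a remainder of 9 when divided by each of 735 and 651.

22794

N − 9 must be a common multiple of 735 and 651.
735 = 3 × 5 × 7^2
651 = 3 × 7 × 31
LCM(735, 651) = 3 × 5 × 7^2 × 31 = 22785.
Smallest N > 9 is LCM + 9 = 22785 + 9 = 22794.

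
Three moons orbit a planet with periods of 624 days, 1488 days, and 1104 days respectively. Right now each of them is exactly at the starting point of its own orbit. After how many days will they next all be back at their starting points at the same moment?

They coincide at every common multiple of the periods; the first is the LCM.
624 = 2^4 × 3 × 13
1488 = 2^4 × 3 × 31
1104 = 2^4 × 3 × 23
LCM(624, 1488, 1104) = 2^4 × 3 × 13 × 23 × 31 = 444912.

444912 days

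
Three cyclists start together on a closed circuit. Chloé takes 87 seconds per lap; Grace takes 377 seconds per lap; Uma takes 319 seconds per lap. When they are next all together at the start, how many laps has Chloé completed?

The first common completion time is the LCM of the periods.
87 = 3 × 29
377 = 13 × 29
319 = 11 × 29
LCM(87, 377, 319) = 3 × 11 × 13 × 29 = 12441.
Laps for period 87: 12441 / 87 = 143.

143 laps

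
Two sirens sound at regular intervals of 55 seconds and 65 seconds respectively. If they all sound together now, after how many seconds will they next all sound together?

715 seconds

They coincide at every common multiple of the periods; the first is the LCM.
55 = 5 × 11
65 = 5 × 13
LCM(55, 65) = 5 × 11 × 13 = 715.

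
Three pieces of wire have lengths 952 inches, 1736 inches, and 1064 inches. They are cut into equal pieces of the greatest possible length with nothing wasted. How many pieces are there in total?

Piece length = gcd(952, 1736, 1064).
952 = 2^3 × 7 × 17
1736 = 2^3 × 7 × 31
1064 = 2^3 × 7 × 19
gcd(952, 1736, 1064) = 2^3 × 7 = 56.
Total pieces = 952/56 + 1736/56 + 1064/56 = 17 + 31 + 19 = 67.

67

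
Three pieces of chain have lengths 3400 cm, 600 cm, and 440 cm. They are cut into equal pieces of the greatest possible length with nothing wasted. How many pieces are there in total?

Piece length = gcd(3400, 600, 440).
3400 = 2^3 × 5^2 × 17
600 = 2^3 × 3 × 5^2
440 = 2^3 × 5 × 11
gcd(3400, 600, 440) = 2^3 × 5 = 40.
Total pieces = 3400/40 + 600/40 + 440/40 = 85 + 15 + 11 = 111.

111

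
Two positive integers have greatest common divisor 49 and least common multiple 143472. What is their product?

7030128

For any two positive integers, gcd × lcm = product = 49 × 143472 = 7030128.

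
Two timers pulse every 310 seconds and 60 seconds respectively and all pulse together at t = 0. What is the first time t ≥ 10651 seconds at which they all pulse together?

Joint pulses occur at multiples of LCM(310, 60).
310 = 2 × 5 × 31
60 = 2^2 × 3 × 5
LCM(310, 60) = 2^2 × 3 × 5 × 31 = 1860.
Smallest multiple of 1860 that is ≥ 10651: ⌈10651/1860⌉ × 1860 = 6 × 1860 = 11160.

11160 seconds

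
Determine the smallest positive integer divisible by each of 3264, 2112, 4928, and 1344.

3264 = 2^6 × 3 × 17
2112 = 2^6 × 3 × 11
4928 = 2^6 × 7 × 11
1344 = 2^6 × 3 × 7
LCM(3264, 2112, 4928, 1344) = 2^6 × 3 × 7 × 11 × 17 = 251328.

251328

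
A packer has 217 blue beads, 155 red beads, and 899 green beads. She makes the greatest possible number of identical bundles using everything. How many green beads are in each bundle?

29

Number of bundles = gcd(217, 155, 899).
217 = 7 × 31
155 = 5 × 31
899 = 29 × 31
gcd(217, 155, 899) = 31.
green beads per bundle = 899 / 31 = 29.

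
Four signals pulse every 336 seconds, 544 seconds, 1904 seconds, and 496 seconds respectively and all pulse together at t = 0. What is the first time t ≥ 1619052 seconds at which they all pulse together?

1770720 seconds

Joint pulses occur at multiples of LCM(336, 544, 1904, 496).
336 = 2^4 × 3 × 7
544 = 2^5 × 17
1904 = 2^4 × 7 × 17
496 = 2^4 × 31
LCM(336, 544, 1904, 496) = 2^5 × 3 × 7 × 17 × 31 = 354144.
Smallest multiple of 354144 that is ≥ 1619052: ⌈1619052/354144⌉ × 354144 = 5 × 354144 = 1770720.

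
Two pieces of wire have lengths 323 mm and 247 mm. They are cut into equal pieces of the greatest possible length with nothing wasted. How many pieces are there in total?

Piece length = gcd(323, 247).
323 = 17 × 19
247 = 13 × 19
gcd(323, 247) = 19.
Total pieces = 323/19 + 247/19 = 17 + 13 = 30.

30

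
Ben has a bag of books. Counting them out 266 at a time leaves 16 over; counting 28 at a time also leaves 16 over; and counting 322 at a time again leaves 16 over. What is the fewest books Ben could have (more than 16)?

12252

N − 16 must be a common multiple of 266, 28, and 322.
266 = 2 × 7 × 19
28 = 2^2 × 7
322 = 2 × 7 × 23
LCM(266, 28, 322) = 2^2 × 7 × 19 × 23 = 12236.
Smallest N > 16 is LCM + 16 = 12236 + 16 = 12252.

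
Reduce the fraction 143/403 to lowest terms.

11/31

143 = 11 × 13
403 = 13 × 31
gcd(143, 403) = 13.
Divide numerator and denominator by 13: 143/403 = 11/31.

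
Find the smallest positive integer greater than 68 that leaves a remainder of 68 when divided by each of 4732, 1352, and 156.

28460

N − 68 must be a common multiple of 4732, 1352, and 156.
4732 = 2^2 × 7 × 13^2
1352 = 2^3 × 13^2
156 = 2^2 × 3 × 13
LCM(4732, 1352, 156) = 2^3 × 3 × 7 × 13^2 = 28392.
Smallest N > 68 is LCM + 68 = 28392 + 68 = 28460.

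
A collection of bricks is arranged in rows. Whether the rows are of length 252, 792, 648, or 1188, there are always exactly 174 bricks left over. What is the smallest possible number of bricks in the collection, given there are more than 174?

N − 174 must be a common multiple of 252, 792, 648, and 1188.
252 = 2^2 × 3^2 × 7
792 = 2^3 × 3^2 × 11
648 = 2^3 × 3^4
1188 = 2^2 × 3^3 × 11
LCM(252, 792, 648, 1188) = 2^3 × 3^4 × 7 × 11 = 49896.
Smallest N > 174 is LCM + 174 = 49896 + 174 = 50070.

50070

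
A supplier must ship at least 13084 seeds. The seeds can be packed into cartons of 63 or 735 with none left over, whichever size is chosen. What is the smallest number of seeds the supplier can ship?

13230

The number of seeds must be a common multiple of 63 and 735, so a multiple of their LCM.
63 = 3^2 × 7
735 = 3 × 5 × 7^2
LCM(63, 735) = 3^2 × 5 × 7^2 = 2205.
Smallest multiple of 2205 that is ≥ 13084: ⌈13084/2205⌉ × 2205 = 6 × 2205 = 13230.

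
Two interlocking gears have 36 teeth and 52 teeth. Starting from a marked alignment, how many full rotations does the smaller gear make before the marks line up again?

They are all back at their starting positions together after one LCM of the periods.
36 = 2^2 × 3^2
52 = 2^2 × 13
LCM(36, 52) = 2^2 × 3^2 × 13 = 468.
Rotations for period 36: 468 / 36 = 13.

13 rotations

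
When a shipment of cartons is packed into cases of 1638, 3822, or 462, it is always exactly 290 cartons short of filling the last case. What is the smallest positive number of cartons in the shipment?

125836

Being 290 short of a full case of size k means N ≡ −290 (mod k), i.e. N + 290 is a multiple of each size.
1638 = 2 × 3^2 × 7 × 13
3822 = 2 × 3 × 7^2 × 13
462 = 2 × 3 × 7 × 11
LCM(1638, 3822, 462) = 2 × 3^2 × 7^2 × 11 × 13 = 126126.
Smallest positive N is 126126 − 290 = 125836.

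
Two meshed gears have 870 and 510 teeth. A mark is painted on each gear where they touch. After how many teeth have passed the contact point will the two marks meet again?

We need the least common multiple of the intervals.
870 = 2 × 3 × 5 × 29
510 = 2 × 3 × 5 × 17
LCM(870, 510) = 2 × 3 × 5 × 17 × 29 = 14790.

14790 teeth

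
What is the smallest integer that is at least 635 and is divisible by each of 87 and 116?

The integer must be a common multiple of 87 and 116, so a multiple of their LCM.
87 = 3 × 29
116 = 2^2 × 29
LCM(87, 116) = 2^2 × 3 × 29 = 348.
Smallest multiple of 348 that is ≥ 635: ⌈635/348⌉ × 348 = 2 × 348 = 696.

696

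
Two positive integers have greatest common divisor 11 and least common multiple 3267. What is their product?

35937

For any two positive integers, gcd × lcm = product = 11 × 3267 = 35937.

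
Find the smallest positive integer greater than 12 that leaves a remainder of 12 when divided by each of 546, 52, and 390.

N − 12 must be a common multiple of 546, 52, and 390.
546 = 2 × 3 × 7 × 13
52 = 2^2 × 13
390 = 2 × 3 × 5 × 13
LCM(546, 52, 390) = 2^2 × 3 × 5 × 7 × 13 = 5460.
Smallest N > 12 is LCM + 12 = 5460 + 12 = 5472.

5472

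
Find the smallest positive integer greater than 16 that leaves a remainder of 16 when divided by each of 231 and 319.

6715

N − 16 must be a common multiple of 231 and 319.
231 = 3 × 7 × 11
319 = 11 × 29
LCM(231, 319) = 3 × 7 × 11 × 29 = 6699.
Smallest N > 16 is LCM + 16 = 6699 + 16 = 6715.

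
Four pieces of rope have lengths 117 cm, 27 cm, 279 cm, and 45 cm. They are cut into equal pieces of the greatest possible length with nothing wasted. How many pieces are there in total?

Piece length = gcd(117, 27, 279, 45).
117 = 3^2 × 13
27 = 3^3
279 = 3^2 × 31
45 = 3^2 × 5
gcd(117, 27, 279, 45) = 3^2 = 9.
Total pieces = 117/9 + 27/9 + 279/9 + 45/9 = 13 + 3 + 31 + 5 = 52.

52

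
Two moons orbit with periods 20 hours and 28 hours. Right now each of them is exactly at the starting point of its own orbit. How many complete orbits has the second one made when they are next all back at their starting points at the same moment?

5 orbits

They are all back at their starting positions together after one LCM of the periods.
20 = 2^2 × 5
28 = 2^2 × 7
LCM(20, 28) = 2^2 × 5 × 7 = 140.
Orbits for period 28: 140 / 28 = 5.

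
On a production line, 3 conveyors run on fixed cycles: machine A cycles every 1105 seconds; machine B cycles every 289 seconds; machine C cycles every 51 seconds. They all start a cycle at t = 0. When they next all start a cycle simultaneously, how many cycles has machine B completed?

195 cycles

The first common completion time is the LCM of the periods.
1105 = 5 × 13 × 17
289 = 17^2
51 = 3 × 17
LCM(1105, 289, 51) = 3 × 5 × 13 × 17^2 = 56355.
Cycles for period 289: 56355 / 289 = 195.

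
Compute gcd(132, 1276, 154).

132 = 2^2 × 3 × 11
1276 = 2^2 × 11 × 29
154 = 2 × 7 × 11
gcd(132, 1276, 154) = 2 × 11 = 22.

22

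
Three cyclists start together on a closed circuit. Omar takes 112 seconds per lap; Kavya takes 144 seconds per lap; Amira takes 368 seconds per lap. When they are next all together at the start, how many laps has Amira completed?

63 laps

The first common completion time is the LCM of the periods.
112 = 2^4 × 7
144 = 2^4 × 3^2
368 = 2^4 × 23
LCM(112, 144, 368) = 2^4 × 3^2 × 7 × 23 = 23184.
Laps for period 368: 23184 / 368 = 63.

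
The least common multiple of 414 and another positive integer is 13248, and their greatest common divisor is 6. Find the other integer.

192

gcd × lcm = product of the two integers, so the other integer is (6 × 13248) / 414 = 192.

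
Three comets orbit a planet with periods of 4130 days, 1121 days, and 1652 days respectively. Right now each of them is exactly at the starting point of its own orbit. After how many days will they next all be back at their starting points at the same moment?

156940 days

They coincide at every common multiple of the periods; the first is the LCM.
4130 = 2 × 5 × 7 × 59
1121 = 19 × 59
1652 = 2^2 × 7 × 59
LCM(4130, 1121, 1652) = 2^2 × 5 × 7 × 19 × 59 = 156940.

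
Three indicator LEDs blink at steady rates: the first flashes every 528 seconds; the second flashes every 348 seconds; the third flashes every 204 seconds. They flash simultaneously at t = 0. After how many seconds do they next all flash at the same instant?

260304 seconds

The first simultaneous occurrence is after LCM of the individual periods.
528 = 2^4 × 3 × 11
348 = 2^2 × 3 × 29
204 = 2^2 × 3 × 17
LCM(528, 348, 204) = 2^4 × 3 × 11 × 17 × 29 = 260304.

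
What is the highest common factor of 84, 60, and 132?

84 = 2^2 × 3 × 7
60 = 2^2 × 3 × 5
132 = 2^2 × 3 × 11
gcd(84, 60, 132) = 2^2 × 3 = 12.

12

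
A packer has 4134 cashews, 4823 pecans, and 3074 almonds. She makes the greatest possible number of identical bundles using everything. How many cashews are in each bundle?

78

Number of bundles = gcd(4134, 4823, 3074).
4134 = 2 × 3 × 13 × 53
4823 = 7 × 13 × 53
3074 = 2 × 29 × 53
gcd(4134, 4823, 3074) = 53.
cashews per bundle = 4134 / 53 = 78.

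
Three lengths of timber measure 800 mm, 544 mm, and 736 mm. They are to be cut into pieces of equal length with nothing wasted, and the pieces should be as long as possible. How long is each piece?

32 mm

The greatest length dividing all of 800, 544, and 736 is their gcd.
800 = 2^5 × 5^2
544 = 2^5 × 17
736 = 2^5 × 23
gcd(800, 544, 736) = 2^5 = 32.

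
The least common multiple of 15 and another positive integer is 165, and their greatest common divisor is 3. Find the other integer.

gcd × lcm = product of the two integers, so the other integer is (3 × 165) / 15 = 33.

33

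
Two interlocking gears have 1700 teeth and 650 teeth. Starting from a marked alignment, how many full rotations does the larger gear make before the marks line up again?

13 rotations

The first common completion time is the LCM of the periods.
1700 = 2^2 × 5^2 × 17
650 = 2 × 5^2 × 13
LCM(1700, 650) = 2^2 × 5^2 × 13 × 17 = 22100.
Rotations for period 1700: 22100 / 1700 = 13.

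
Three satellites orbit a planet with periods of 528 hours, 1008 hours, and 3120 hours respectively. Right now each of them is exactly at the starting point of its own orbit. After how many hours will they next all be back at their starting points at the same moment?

They coincide at every common multiple of the periods; the first is the LCM.
528 = 2^4 × 3 × 11
1008 = 2^4 × 3^2 × 7
3120 = 2^4 × 3 × 5 × 13
LCM(528, 1008, 3120) = 2^4 × 3^2 × 5 × 7 × 11 × 13 = 720720.

720720 hours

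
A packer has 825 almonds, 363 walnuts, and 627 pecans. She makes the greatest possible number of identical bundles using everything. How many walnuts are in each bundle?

Number of bundles = gcd(825, 363, 627).
825 = 3 × 5^2 × 11
363 = 3 × 11^2
627 = 3 × 11 × 19
gcd(825, 363, 627) = 3 × 11 = 33.
walnuts per bundle = 363 / 33 = 11.

11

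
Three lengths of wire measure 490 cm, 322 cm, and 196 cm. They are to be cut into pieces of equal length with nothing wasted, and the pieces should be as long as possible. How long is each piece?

Each piece length must divide every original length, so the longest possible is gcd(490, 322, 196).
490 = 2 × 5 × 7^2
322 = 2 × 7 × 23
196 = 2^2 × 7^2
gcd(490, 322, 196) = 2 × 7 = 14.

14 cm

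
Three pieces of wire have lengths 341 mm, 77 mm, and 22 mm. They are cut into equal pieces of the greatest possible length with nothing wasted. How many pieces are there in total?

Piece length = gcd(341, 77, 22).
341 = 11 × 31
77 = 7 × 11
22 = 2 × 11
gcd(341, 77, 22) = 11.
Total pieces = 341/11 + 77/11 + 22/11 = 31 + 7 + 2 = 40.

40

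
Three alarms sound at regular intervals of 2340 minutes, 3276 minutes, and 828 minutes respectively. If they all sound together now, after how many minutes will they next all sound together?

376740 minutes

The first simultaneous occurrence is after LCM of the individual periods.
2340 = 2^2 × 3^2 × 5 × 13
3276 = 2^2 × 3^2 × 7 × 13
828 = 2^2 × 3^2 × 23
LCM(2340, 3276, 828) = 2^2 × 3^2 × 5 × 7 × 13 × 23 = 376740.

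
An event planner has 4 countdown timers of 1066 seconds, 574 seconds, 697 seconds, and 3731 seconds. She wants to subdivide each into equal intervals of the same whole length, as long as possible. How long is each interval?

41 seconds

The interval must divide each timer length; the longest such is the gcd.
1066 = 2 × 13 × 41
574 = 2 × 7 × 41
697 = 17 × 41
3731 = 7 × 13 × 41
gcd(1066, 574, 697, 3731) = 41.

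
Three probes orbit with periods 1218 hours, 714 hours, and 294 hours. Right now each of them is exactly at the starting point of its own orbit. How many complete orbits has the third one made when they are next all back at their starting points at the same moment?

493 orbits

The first common completion time is the LCM of the periods.
1218 = 2 × 3 × 7 × 29
714 = 2 × 3 × 7 × 17
294 = 2 × 3 × 7^2
LCM(1218, 714, 294) = 2 × 3 × 7^2 × 17 × 29 = 144942.
Orbits for period 294: 144942 / 294 = 493.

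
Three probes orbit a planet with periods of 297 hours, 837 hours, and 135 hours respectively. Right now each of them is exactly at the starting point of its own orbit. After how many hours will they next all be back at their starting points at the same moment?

46035 hours

They coincide at every common multiple of the periods; the first is the LCM.
297 = 3^3 × 11
837 = 3^3 × 31
135 = 3^3 × 5
LCM(297, 837, 135) = 3^3 × 5 × 11 × 31 = 46035.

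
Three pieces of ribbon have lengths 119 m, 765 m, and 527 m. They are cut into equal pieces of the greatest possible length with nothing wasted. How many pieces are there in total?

Piece length = gcd(119, 765, 527).
119 = 7 × 17
765 = 3^2 × 5 × 17
527 = 17 × 31
gcd(119, 765, 527) = 17.
Total pieces = 119/17 + 765/17 + 527/17 = 7 + 45 + 31 = 83.

83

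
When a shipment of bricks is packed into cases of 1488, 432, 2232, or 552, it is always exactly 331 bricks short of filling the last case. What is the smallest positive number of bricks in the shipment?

Being 331 short of a full case of size k means N ≡ −331 (mod k), i.e. N + 331 is a multiple of each size.
1488 = 2^4 × 3 × 31
432 = 2^4 × 3^3
2232 = 2^3 × 3^2 × 31
552 = 2^3 × 3 × 23
LCM(1488, 432, 2232, 552) = 2^4 × 3^3 × 23 × 31 = 308016.
Smallest positive N is 308016 − 331 = 307685.

307685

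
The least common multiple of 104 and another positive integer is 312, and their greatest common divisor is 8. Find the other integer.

24

gcd × lcm = product of the two integers, so the other integer is (8 × 312) / 104 = 24.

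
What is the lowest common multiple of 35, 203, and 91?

13195

35 = 5 × 7
203 = 7 × 29
91 = 7 × 13
LCM(35, 203, 91) = 5 × 7 × 13 × 29 = 13195.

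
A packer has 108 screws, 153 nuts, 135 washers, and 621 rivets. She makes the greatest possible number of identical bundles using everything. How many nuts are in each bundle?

Number of bundles = gcd(108, 153, 135, 621).
108 = 2^2 × 3^3
153 = 3^2 × 17
135 = 3^3 × 5
621 = 3^3 × 23
gcd(108, 153, 135, 621) = 3^2 = 9.
nuts per bundle = 153 / 9 = 17.

17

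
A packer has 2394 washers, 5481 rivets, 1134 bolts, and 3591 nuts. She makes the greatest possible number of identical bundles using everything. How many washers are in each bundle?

38

Number of bundles = gcd(2394, 5481, 1134, 3591).
2394 = 2 × 3^2 × 7 × 19
5481 = 3^3 × 7 × 29
1134 = 2 × 3^4 × 7
3591 = 3^3 × 7 × 19
gcd(2394, 5481, 1134, 3591) = 3^2 × 7 = 63.
washers per bundle = 2394 / 63 = 38.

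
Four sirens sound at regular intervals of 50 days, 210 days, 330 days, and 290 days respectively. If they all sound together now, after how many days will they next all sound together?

334950 days

We need the least common multiple of the intervals.
50 = 2 × 5^2
210 = 2 × 3 × 5 × 7
330 = 2 × 3 × 5 × 11
290 = 2 × 5 × 29
LCM(50, 210, 330, 290) = 2 × 3 × 5^2 × 7 × 11 × 29 = 334950.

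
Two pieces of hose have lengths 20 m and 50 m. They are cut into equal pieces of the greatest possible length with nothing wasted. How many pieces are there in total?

Piece length = gcd(20, 50).
20 = 2^2 × 5
50 = 2 × 5^2
gcd(20, 50) = 2 × 5 = 10.
Total pieces = 20/10 + 50/10 = 2 + 5 = 7.

7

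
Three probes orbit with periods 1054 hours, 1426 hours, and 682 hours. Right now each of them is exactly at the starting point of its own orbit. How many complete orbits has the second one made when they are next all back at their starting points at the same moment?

They are all back at their starting positions together after one LCM of the periods.
1054 = 2 × 17 × 31
1426 = 2 × 23 × 31
682 = 2 × 11 × 31
LCM(1054, 1426, 682) = 2 × 11 × 17 × 23 × 31 = 266662.
Orbits for period 1426: 266662 / 1426 = 187.

187 orbits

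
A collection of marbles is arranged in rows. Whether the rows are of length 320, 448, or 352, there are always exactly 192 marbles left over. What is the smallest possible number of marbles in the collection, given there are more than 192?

N − 192 must be a common multiple of 320, 448, and 352.
320 = 2^6 × 5
448 = 2^6 × 7
352 = 2^5 × 11
LCM(320, 448, 352) = 2^6 × 5 × 7 × 11 = 24640.
Smallest N > 192 is LCM + 192 = 24640 + 192 = 24832.

24832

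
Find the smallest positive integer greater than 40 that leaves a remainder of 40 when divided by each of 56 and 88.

N − 40 must be a common multiple of 56 and 88.
56 = 2^3 × 7
88 = 2^3 × 11
LCM(56, 88) = 2^3 × 7 × 11 = 616.
Smallest N > 40 is LCM + 40 = 616 + 40 = 656.

656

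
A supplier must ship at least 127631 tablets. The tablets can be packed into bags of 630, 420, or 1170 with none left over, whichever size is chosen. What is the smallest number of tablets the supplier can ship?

The number of tablets must be a common multiple of 630, 420, and 1170, so a multiple of their LCM.
630 = 2 × 3^2 × 5 × 7
420 = 2^2 × 3 × 5 × 7
1170 = 2 × 3^2 × 5 × 13
LCM(630, 420, 1170) = 2^2 × 3^2 × 5 × 7 × 13 = 16380.
Smallest multiple of 16380 that is ≥ 127631: ⌈127631/16380⌉ × 16380 = 8 × 16380 = 131040.

131040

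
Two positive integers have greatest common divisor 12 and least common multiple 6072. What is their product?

For any two positive integers, gcd × lcm = product = 12 × 6072 = 72864.

72864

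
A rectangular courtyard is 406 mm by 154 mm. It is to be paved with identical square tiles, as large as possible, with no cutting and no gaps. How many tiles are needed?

Tile side = gcd(406, 154).
406 = 2 × 7 × 29
154 = 2 × 7 × 11
gcd(406, 154) = 2 × 7 = 14.
Tiles: (406/14) × (154/14) = 29 × 11 = 319.

319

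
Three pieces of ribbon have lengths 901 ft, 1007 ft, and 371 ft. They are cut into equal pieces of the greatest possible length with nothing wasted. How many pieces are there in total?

43

Piece length = gcd(901, 1007, 371).
901 = 17 × 53
1007 = 19 × 53
371 = 7 × 53
gcd(901, 1007, 371) = 53.
Total pieces = 901/53 + 1007/53 + 371/53 = 17 + 19 + 7 = 43.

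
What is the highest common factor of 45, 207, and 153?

9

45 = 3^2 × 5
207 = 3^2 × 23
153 = 3^2 × 17
gcd(45, 207, 153) = 3^2 = 9.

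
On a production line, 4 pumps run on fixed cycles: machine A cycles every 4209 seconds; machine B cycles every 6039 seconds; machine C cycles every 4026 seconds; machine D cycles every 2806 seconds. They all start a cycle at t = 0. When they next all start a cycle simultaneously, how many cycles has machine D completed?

They are all back at their starting positions together after one LCM of the periods.
4209 = 3 × 23 × 61
6039 = 3^2 × 11 × 61
4026 = 2 × 3 × 11 × 61
2806 = 2 × 23 × 61
LCM(4209, 6039, 4026, 2806) = 2 × 3^2 × 11 × 23 × 61 = 277794.
Cycles for period 2806: 277794 / 2806 = 99.

99 cycles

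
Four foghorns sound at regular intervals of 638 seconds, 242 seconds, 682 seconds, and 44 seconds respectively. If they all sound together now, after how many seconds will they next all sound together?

435116 seconds

The first simultaneous occurrence is after LCM of the individual periods.
638 = 2 × 11 × 29
242 = 2 × 11^2
682 = 2 × 11 × 31
44 = 2^2 × 11
LCM(638, 242, 682, 44) = 2^2 × 11^2 × 29 × 31 = 435116.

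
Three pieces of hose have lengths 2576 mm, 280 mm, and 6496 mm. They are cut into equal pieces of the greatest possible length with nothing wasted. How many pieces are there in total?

167

Piece length = gcd(2576, 280, 6496).
2576 = 2^4 × 7 × 23
280 = 2^3 × 5 × 7
6496 = 2^5 × 7 × 29
gcd(2576, 280, 6496) = 2^3 × 7 = 56.
Total pieces = 2576/56 + 280/56 + 6496/56 = 46 + 5 + 116 = 167.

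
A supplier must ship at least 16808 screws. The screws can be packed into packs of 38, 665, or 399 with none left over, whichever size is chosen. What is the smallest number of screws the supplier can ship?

The number of screws must be a common multiple of 38, 665, and 399, so a multiple of their LCM.
38 = 2 × 19
665 = 5 × 7 × 19
399 = 3 × 7 × 19
LCM(38, 665, 399) = 2 × 3 × 5 × 7 × 19 = 3990.
Smallest multiple of 3990 that is ≥ 16808: ⌈16808/3990⌉ × 3990 = 5 × 3990 = 19950.

19950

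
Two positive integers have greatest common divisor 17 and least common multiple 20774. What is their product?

For any two positive integers, gcd × lcm = product = 17 × 20774 = 353158.

353158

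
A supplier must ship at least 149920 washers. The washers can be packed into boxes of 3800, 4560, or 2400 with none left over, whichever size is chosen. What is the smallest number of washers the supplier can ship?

The number of washers must be a common multiple of 3800, 4560, and 2400, so a multiple of their LCM.
3800 = 2^3 × 5^2 × 19
4560 = 2^4 × 3 × 5 × 19
2400 = 2^5 × 3 × 5^2
LCM(3800, 4560, 2400) = 2^5 × 3 × 5^2 × 19 = 45600.
Smallest multiple of 45600 that is ≥ 149920: ⌈149920/45600⌉ × 45600 = 4 × 45600 = 182400.

182400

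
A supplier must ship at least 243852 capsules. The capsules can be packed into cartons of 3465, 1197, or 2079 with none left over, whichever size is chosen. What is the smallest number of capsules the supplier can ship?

395010

The number of capsules must be a common multiple of 3465, 1197, and 2079, so a multiple of their LCM.
3465 = 3^2 × 5 × 7 × 11
1197 = 3^2 × 7 × 19
2079 = 3^3 × 7 × 11
LCM(3465, 1197, 2079) = 3^3 × 5 × 7 × 11 × 19 = 197505.
Smallest multiple of 197505 that is ≥ 243852: ⌈243852/197505⌉ × 197505 = 2 × 197505 = 395010.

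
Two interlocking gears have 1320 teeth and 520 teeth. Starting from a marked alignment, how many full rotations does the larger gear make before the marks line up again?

13 rotations

They are all back at their starting positions together after one LCM of the periods.
1320 = 2^3 × 3 × 5 × 11
520 = 2^3 × 5 × 13
LCM(1320, 520) = 2^3 × 3 × 5 × 11 × 13 = 17160.
Rotations for period 1320: 17160 / 1320 = 13.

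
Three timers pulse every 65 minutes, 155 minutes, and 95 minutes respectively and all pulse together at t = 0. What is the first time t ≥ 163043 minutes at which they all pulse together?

Joint pulses occur at multiples of LCM(65, 155, 95).
65 = 5 × 13
155 = 5 × 31
95 = 5 × 19
LCM(65, 155, 95) = 5 × 13 × 19 × 31 = 38285.
Smallest multiple of 38285 that is ≥ 163043: ⌈163043/38285⌉ × 38285 = 5 × 38285 = 191425.

191425 minutes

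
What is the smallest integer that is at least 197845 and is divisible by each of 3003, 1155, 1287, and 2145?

The integer must be a common multiple of 3003, 1155, 1287, and 2145, so a multiple of their LCM.
3003 = 3 × 7 × 11 × 13
1155 = 3 × 5 × 7 × 11
1287 = 3^2 × 11 × 13
2145 = 3 × 5 × 11 × 13
LCM(3003, 1155, 1287, 2145) = 3^2 × 5 × 7 × 11 × 13 = 45045.
Smallest multiple of 45045 that is ≥ 197845: ⌈197845/45045⌉ × 45045 = 5 × 45045 = 225225.

225225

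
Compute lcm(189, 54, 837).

189 = 3^3 × 7
54 = 2 × 3^3
837 = 3^3 × 31
LCM(189, 54, 837) = 2 × 3^3 × 7 × 31 = 11718.

11718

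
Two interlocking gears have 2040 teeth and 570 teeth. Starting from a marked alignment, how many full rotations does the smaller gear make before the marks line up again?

The first common completion time is the LCM of the periods.
2040 = 2^3 × 3 × 5 × 17
570 = 2 × 3 × 5 × 19
LCM(2040, 570) = 2^3 × 3 × 5 × 17 × 19 = 38760.
Rotations for period 570: 38760 / 570 = 68.

68 rotations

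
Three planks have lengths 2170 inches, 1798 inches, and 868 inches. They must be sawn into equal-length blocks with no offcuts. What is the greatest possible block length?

The block length must divide every plank, so the greatest is gcd(2170, 1798, 868).
2170 = 2 × 5 × 7 × 31
1798 = 2 × 29 × 31
868 = 2^2 × 7 × 31
gcd(2170, 1798, 868) = 2 × 31 = 62.

62 inches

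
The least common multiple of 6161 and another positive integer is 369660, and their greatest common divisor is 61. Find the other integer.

3660

gcd × lcm = product of the two integers, so the other integer is (61 × 369660) / 6161 = 3660.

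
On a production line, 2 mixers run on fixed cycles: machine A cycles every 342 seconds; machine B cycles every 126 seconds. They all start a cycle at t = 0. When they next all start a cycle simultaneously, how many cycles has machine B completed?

The first common completion time is the LCM of the periods.
342 = 2 × 3^2 × 19
126 = 2 × 3^2 × 7
LCM(342, 126) = 2 × 3^2 × 7 × 19 = 2394.
Cycles for period 126: 2394 / 126 = 19.

19 cycles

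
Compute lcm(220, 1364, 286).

88660

220 = 2^2 × 5 × 11
1364 = 2^2 × 11 × 31
286 = 2 × 11 × 13
LCM(220, 1364, 286) = 2^2 × 5 × 11 × 13 × 31 = 88660.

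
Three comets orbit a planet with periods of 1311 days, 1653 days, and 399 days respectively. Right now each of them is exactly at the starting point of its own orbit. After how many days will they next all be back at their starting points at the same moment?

We need the least common multiple of the intervals.
1311 = 3 × 19 × 23
1653 = 3 × 19 × 29
399 = 3 × 7 × 19
LCM(1311, 1653, 399) = 3 × 7 × 19 × 23 × 29 = 266133.

266133 days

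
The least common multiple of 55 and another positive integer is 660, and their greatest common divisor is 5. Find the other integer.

gcd × lcm = product of the two integers, so the other integer is (5 × 660) / 55 = 60.

60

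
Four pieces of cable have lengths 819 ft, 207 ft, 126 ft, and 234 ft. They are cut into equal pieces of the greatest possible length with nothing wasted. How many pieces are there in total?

Piece length = gcd(819, 207, 126, 234).
819 = 3^2 × 7 × 13
207 = 3^2 × 23
126 = 2 × 3^2 × 7
234 = 2 × 3^2 × 13
gcd(819, 207, 126, 234) = 3^2 = 9.
Total pieces = 819/9 + 207/9 + 126/9 + 234/9 = 91 + 23 + 14 + 26 = 154.

154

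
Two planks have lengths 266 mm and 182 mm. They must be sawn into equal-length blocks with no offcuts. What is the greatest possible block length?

14 mm

This is the greatest common divisor of 266 and 182.
266 = 2 × 7 × 19
182 = 2 × 7 × 13
gcd(266, 182) = 2 × 7 = 14.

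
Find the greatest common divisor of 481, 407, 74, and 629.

37

481 = 13 × 37
407 = 11 × 37
74 = 2 × 37
629 = 17 × 37
gcd(481, 407, 74, 629) = 37.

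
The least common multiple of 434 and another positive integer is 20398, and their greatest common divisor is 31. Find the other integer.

1457

gcd × lcm = product of the two integers, so the other integer is (31 × 20398) / 434 = 1457.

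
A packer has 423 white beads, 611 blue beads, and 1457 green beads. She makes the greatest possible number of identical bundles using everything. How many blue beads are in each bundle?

13

Number of bundles = gcd(423, 611, 1457).
423 = 3^2 × 47
611 = 13 × 47
1457 = 31 × 47
gcd(423, 611, 1457) = 47.
blue beads per bundle = 611 / 47 = 13.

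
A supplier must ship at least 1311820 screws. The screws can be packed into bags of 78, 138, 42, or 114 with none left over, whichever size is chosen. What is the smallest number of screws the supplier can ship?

The number of screws must be a common multiple of 78, 138, 42, and 114, so a multiple of their LCM.
78 = 2 × 3 × 13
138 = 2 × 3 × 23
42 = 2 × 3 × 7
114 = 2 × 3 × 19
LCM(78, 138, 42, 114) = 2 × 3 × 7 × 13 × 19 × 23 = 238602.
Smallest multiple of 238602 that is ≥ 1311820: ⌈1311820/238602⌉ × 238602 = 6 × 238602 = 1431612.

1431612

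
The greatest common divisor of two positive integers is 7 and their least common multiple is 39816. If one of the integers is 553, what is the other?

504

For two integers, gcd × lcm = product, so the other is (7 × 39816) / 553 = 278712 / 553 = 504.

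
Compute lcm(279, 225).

279 = 3^2 × 31
225 = 3^2 × 5^2
LCM(279, 225) = 3^2 × 5^2 × 31 = 6975.

6975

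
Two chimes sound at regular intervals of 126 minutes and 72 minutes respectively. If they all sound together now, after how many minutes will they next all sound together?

504 minutes

We need the least common multiple of the intervals.
126 = 2 × 3^2 × 7
72 = 2^3 × 3^2
LCM(126, 72) = 2^3 × 3^2 × 7 = 504.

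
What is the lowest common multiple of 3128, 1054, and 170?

484840

3128 = 2^3 × 17 × 23
1054 = 2 × 17 × 31
170 = 2 × 5 × 17
LCM(3128, 1054, 170) = 2^3 × 5 × 17 × 23 × 31 = 484840.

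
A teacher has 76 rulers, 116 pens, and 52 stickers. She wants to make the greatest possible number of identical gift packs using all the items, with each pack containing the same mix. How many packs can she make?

4 packs

The pack count must divide each quantity, so the greatest is gcd(76, 116, 52).
76 = 2^2 × 19
116 = 2^2 × 29
52 = 2^2 × 13
gcd(76, 116, 52) = 2^2 = 4.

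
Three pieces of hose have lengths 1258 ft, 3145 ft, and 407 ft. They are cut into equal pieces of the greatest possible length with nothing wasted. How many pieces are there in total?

130

Piece length = gcd(1258, 3145, 407).
1258 = 2 × 17 × 37
3145 = 5 × 17 × 37
407 = 11 × 37
gcd(1258, 3145, 407) = 37.
Total pieces = 1258/37 + 3145/37 + 407/37 = 34 + 85 + 11 = 130.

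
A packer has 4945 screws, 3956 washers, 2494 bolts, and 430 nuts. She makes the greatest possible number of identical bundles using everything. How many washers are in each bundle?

Number of bundles = gcd(4945, 3956, 2494, 430).
4945 = 5 × 23 × 43
3956 = 2^2 × 23 × 43
2494 = 2 × 29 × 43
430 = 2 × 5 × 43
gcd(4945, 3956, 2494, 430) = 43.
washers per bundle = 3956 / 43 = 92.

92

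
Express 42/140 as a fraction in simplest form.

42 = 2 × 3 × 7
140 = 2^2 × 5 × 7
gcd(42, 140) = 2 × 7 = 14.
Divide numerator and denominator by 14: 42/140 = 3/10.

3/10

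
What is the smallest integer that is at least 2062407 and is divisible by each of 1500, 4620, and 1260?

2079000

The integer must be a common multiple of 1500, 4620, and 1260, so a multiple of their LCM.
1500 = 2^2 × 3 × 5^3
4620 = 2^2 × 3 × 5 × 7 × 11
1260 = 2^2 × 3^2 × 5 × 7
LCM(1500, 4620, 1260) = 2^2 × 3^2 × 5^3 × 7 × 11 = 346500.
Smallest multiple of 346500 that is ≥ 2062407: ⌈2062407/346500⌉ × 346500 = 6 × 346500 = 2079000.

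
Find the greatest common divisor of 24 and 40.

8

24 = 2^3 × 3
40 = 2^3 × 5
gcd(24, 40) = 2^3 = 8.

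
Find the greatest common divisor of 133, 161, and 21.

7

133 = 7 × 19
161 = 7 × 23
21 = 3 × 7
gcd(133, 161, 21) = 7.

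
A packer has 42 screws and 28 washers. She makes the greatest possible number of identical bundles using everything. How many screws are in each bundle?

Number of bundles = gcd(42, 28).
42 = 2 × 3 × 7
28 = 2^2 × 7
gcd(42, 28) = 2 × 7 = 14.
screws per bundle = 42 / 14 = 3.

3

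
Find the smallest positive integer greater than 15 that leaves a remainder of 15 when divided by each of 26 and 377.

N − 15 must be a common multiple of 26 and 377.
26 = 2 × 13
377 = 13 × 29
LCM(26, 377) = 2 × 13 × 29 = 754.
Smallest N > 15 is LCM + 15 = 754 + 15 = 769.

769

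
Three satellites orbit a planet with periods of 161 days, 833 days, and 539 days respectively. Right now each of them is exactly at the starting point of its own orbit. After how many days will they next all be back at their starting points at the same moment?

They coincide at every common multiple of the periods; the first is the LCM.
161 = 7 × 23
833 = 7^2 × 17
539 = 7^2 × 11
LCM(161, 833, 539) = 7^2 × 11 × 17 × 23 = 210749.

210749 days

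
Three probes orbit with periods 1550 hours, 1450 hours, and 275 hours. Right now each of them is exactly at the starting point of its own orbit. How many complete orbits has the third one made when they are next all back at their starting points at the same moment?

1798 orbits

They are all back at their starting positions together after one LCM of the periods.
1550 = 2 × 5^2 × 31
1450 = 2 × 5^2 × 29
275 = 5^2 × 11
LCM(1550, 1450, 275) = 2 × 5^2 × 11 × 29 × 31 = 494450.
Orbits for period 275: 494450 / 275 = 1798.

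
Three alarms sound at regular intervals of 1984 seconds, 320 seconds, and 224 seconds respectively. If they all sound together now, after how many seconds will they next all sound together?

They coincide at every common multiple of the periods; the first is the LCM.
1984 = 2^6 × 31
320 = 2^6 × 5
224 = 2^5 × 7
LCM(1984, 320, 224) = 2^6 × 5 × 7 × 31 = 69440.

69440 seconds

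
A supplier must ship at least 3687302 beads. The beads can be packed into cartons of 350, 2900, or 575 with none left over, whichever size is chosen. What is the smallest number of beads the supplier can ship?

The number of beads must be a common multiple of 350, 2900, and 575, so a multiple of their LCM.
350 = 2 × 5^2 × 7
2900 = 2^2 × 5^2 × 29
575 = 5^2 × 23
LCM(350, 2900, 575) = 2^2 × 5^2 × 7 × 23 × 29 = 466900.
Smallest multiple of 466900 that is ≥ 3687302: ⌈3687302/466900⌉ × 466900 = 8 × 466900 = 3735200.

3735200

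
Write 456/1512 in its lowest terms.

19/63

456 = 2^3 × 3 × 19
1512 = 2^3 × 3^3 × 7
gcd(456, 1512) = 2^3 × 3 = 24.
Divide numerator and denominator by 24: 456/1512 = 19/63.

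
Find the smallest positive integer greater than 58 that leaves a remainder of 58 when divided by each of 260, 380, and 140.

N − 58 must be a common multiple of 260, 380, and 140.
260 = 2^2 × 5 × 13
380 = 2^2 × 5 × 19
140 = 2^2 × 5 × 7
LCM(260, 380, 140) = 2^2 × 5 × 7 × 13 × 19 = 34580.
Smallest N > 58 is LCM + 58 = 34580 + 58 = 34638.

34638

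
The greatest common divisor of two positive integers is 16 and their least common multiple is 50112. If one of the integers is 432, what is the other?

For two integers, gcd × lcm = product, so the other is (16 × 50112) / 432 = 801792 / 432 = 1856.

1856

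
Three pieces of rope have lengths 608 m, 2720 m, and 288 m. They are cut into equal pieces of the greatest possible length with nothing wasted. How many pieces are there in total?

113

Piece length = gcd(608, 2720, 288).
608 = 2^5 × 19
2720 = 2^5 × 5 × 17
288 = 2^5 × 3^2
gcd(608, 2720, 288) = 2^5 = 32.
Total pieces = 608/32 + 2720/32 + 288/32 = 19 + 85 + 9 = 113.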